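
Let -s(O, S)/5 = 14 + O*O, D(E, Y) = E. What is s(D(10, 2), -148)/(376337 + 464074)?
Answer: -190/280137 ≈ -0.00067824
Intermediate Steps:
s(O, S) = -70 - 5*O² (s(O, S) = -5*(14 + O*O) = -5*(14 + O²) = -70 - 5*O²)
s(D(10, 2), -148)/(376337 + 464074) = (-70 - 5*10²)/(376337 + 464074) = (-70 - 5*100)/840411 = (-70 - 500)*(1/840411) = -570*1/840411 = -190/280137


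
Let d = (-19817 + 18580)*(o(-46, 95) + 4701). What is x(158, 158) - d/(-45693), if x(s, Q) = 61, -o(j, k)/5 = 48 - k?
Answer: -3318559/45693 ≈ -72.627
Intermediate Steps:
o(j, k) = -240 + 5*k (o(j, k) = -5*(48 - k) = -240 + 5*k)
d = -6105832 (d = (-19817 + 18580)*((-240 + 5*95) + 4701) = -1237*((-240 + 475) + 4701) = -1237*(235 + 4701) = -1237*4936 = -6105832)
x(158, 158) - d/(-45693) = 61 - (-6105832)/(-45693) = 61 - (-6105832)*(-1)/45693 = 61 - 1*6105832/45693 = 61 - 6105832/45693 = -3318559/45693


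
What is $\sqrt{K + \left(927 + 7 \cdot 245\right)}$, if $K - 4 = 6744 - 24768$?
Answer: $i \sqrt{15378} \approx 124.01 i$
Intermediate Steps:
$K = -18020$ ($K = 4 + \left(6744 - 24768\right) = 4 - 18024 = -18020$)
$\sqrt{K + \left(927 + 7 \cdot 245\right)} = \sqrt{-18020 + \left(927 + 7 \cdot 245\right)} = \sqrt{-18020 + \left(927 + 1715\right)} = \sqrt{-18020 + 2642} = \sqrt{-15378} = i \sqrt{15378}$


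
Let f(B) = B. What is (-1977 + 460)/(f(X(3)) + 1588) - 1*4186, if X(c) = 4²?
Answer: -6715861/1604 ≈ -4186.9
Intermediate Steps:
X(c) = 16
(-1977 + 460)/(f(X(3)) + 1588) - 1*4186 = (-1977 + 460)/(16 + 1588) - 1*4186 = -1517/1604 - 4186 = -6715861/1604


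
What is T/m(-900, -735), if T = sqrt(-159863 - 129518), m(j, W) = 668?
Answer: I*sqrt(289381)/668 ≈ 0.8053*I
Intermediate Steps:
T = I*sqrt(289381) (T = sqrt(-289381) = I*sqrt(289381) ≈ 537.94*I)
T/m(-900, -735) = (I*sqrt(289381))/668 = (I*sqrt(289381))*(1/668) = I*sqrt(289381)/668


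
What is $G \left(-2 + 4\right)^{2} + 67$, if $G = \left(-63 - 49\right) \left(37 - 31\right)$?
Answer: $-2621$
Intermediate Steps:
$G = -672$ ($G = \left(-112\right) 6 = -672$)
$G \left(-2 + 4\right)^{2} + 67 = - 672 \left(-2 + 4\right)^{2} + 67 = - 672 \cdot 2^{2} + 67 = \left(-672\right) 4 + 67 = -2688 + 67 = -2621$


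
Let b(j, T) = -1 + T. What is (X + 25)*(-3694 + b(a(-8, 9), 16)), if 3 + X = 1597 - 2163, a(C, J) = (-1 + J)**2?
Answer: 2001376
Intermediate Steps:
X = -569 (X = -3 + (1597 - 2163) = -3 - 566 = -569)
(X + 25)*(-3694 + b(a(-8, 9), 16)) = (-569 + 25)*(-3694 + (-1 + 16)) = -544*(-3694 + 15) = -544*(-3679) = 2001376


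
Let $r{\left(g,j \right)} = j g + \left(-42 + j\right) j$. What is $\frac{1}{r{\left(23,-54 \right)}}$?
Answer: $\frac{1}{3942} \approx 0.00025368$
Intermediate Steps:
$r{\left(g,j \right)} = g j + j \left(-42 + j\right)$
$\frac{1}{r{\left(23,-54 \right)}} = \frac{1}{\left(-54\right) \left(-42 + 23 - 54\right)} = \frac{1}{\left(-54\right) \left(-73\right)} = \frac{1}{3942}$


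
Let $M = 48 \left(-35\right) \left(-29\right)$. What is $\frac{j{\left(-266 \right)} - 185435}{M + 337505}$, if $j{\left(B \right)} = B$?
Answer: $- \frac{185701}{386225} \approx -0.48081$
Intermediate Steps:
$M = 48720$ ($M = \left(-1680\right) \left(-29\right) = 48720$)
$\frac{j{\left(-266 \right)} - 185435}{M + 337505} = \frac{-266 - 185435}{48720 + 337505} = - \frac{185701}{386225}$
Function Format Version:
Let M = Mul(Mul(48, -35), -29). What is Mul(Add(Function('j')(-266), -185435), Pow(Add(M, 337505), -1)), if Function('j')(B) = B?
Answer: Rational(-185701, 386225) ≈ -0.48081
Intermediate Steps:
M = 48720 (M = Mul(-1680, -29) = 48720)
Mul(Add(Function('j')(-266), -185435), Pow(Add(M, 337505), -1)) = Mul(Add(-266, -185435), Pow(Add(48720, 337505), -1)) = Mul(-185701, Pow(386225, -1)) = Mul(-185701, Rational(1, 386225)) = Rational(-185701, 386225)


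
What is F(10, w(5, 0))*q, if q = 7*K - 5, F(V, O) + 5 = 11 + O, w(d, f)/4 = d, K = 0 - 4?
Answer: -858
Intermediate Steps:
K = -4
w(d, f) = 4*d
F(V, O) = 6 + O (F(V, O) = -5 + (11 + O) = 6 + O)
q = -33 (q = 7*(-4) - 5 = -28 - 5 = -33)
F(10, w(5, 0))*q = (6 + 4*5)*(-33) = (6 + 20)*(-33) = 26*(-33) = -858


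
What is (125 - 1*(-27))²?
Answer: 23104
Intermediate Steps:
(125 - 1*(-27))² = (125 + 27)² = 152² = 23104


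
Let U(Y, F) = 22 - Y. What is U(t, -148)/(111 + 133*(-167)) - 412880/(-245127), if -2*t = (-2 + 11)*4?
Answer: 455742146/270865335 ≈ 1.6825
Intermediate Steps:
t = -18 (t = -(-2 + 11)*4/2 = -9*4/2 = -½*36 = -18)
U(t, -148)/(111 + 133*(-167)) - 412880/(-245127) = (22 - 1*(-18))/(111 + 133*(-167)) - 412880/(-245127) = (22 + 18)/(111 - 22211) - 412880*(-1/245127) = 40/(-22100) + 412880/245127 = 40*(-1/22100) + 412880/245127 = -2/1105 + 412880/245127 = 455742146/270865335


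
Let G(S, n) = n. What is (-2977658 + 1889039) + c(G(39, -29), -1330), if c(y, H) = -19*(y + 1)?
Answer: -1088087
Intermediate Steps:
c(y, H) = -19 - 19*y (c(y, H) = -19*(1 + y) = -19 - 19*y)
(-2977658 + 1889039) + c(G(39, -29), -1330) = (-2977658 + 1889039) + (-19 - 19*(-29)) = -1088619 + (-19 + 551) = -1088619 + 532 = -1088087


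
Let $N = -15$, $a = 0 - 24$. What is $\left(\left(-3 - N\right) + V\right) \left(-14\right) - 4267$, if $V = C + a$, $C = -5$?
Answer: $-4029$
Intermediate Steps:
$a = -24$ ($a = 0 - 24 = -24$)
$V = -29$ ($V = -5 - 24 = -29$)
$\left(\left(-3 - N\right) + V\right) \left(-14\right) - 4267 = \left(\left(-3 - -15\right) - 29\right) \left(-14\right) - 4267 = \left(\left(-3 + 15\right) - 29\right) \left(-14\right) - 4267 = \left(12 - 29\right) \left(-14\right) - 4267 = \left(-17\right) \left(-14\right) - 4267 = 238 - 4267 = -4029$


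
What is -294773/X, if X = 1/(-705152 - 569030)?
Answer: 375594450686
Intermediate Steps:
X = -1/1274182 (X = 1/(-1274182) = -1/1274182 ≈ -7.8482e-7)
-294773/X = -294773/(-1/1274182) = -294773*(-1274182) = 375594450686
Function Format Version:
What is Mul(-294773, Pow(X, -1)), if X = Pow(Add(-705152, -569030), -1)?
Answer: 375594450686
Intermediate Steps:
X = Rational(-1, 1274182) (X = Pow(-1274182, -1) = Rational(-1, 1274182) ≈ -7.8482e-7)
Mul(-294773, Pow(X, -1)) = Mul(-294773, Pow(Rational(-1, 1274182), -1)) = Mul(-294773, -1274182) = 375594450686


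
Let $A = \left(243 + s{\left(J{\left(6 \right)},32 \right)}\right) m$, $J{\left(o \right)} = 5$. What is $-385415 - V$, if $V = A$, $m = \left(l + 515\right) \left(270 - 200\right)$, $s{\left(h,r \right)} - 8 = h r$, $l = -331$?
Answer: $-5679095$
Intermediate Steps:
$s{\left(h,r \right)} = 8 + h r$
$m = 12880$ ($m = \left(-331 + 515\right) \left(270 - 200\right) = 184 \cdot 70 = 12880$)
$A = 5293680$ ($A = \left(243 + \left(8 + 5 \cdot 32\right)\right) 12880 = \left(243 + \left(8 + 160\right)\right) 12880 = \left(243 + 168\right) 12880 = 411 \cdot 12880 = 5293680$)
$V = 5293680$
$-385415 - V = -385415 - 5293680 = -5679095$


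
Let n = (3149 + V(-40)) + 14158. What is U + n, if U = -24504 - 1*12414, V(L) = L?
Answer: -19651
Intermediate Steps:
U = -36918 (U = -24504 - 12414 = -36918)
n = 17267 (n = (3149 - 40) + 14158 = 3109 + 14158 = 17267)
U + n = -36918 + 17267 = -19651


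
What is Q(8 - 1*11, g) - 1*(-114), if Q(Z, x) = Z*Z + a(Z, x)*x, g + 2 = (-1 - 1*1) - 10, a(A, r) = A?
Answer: 165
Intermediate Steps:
g = -14 (g = -2 + ((-1 - 1*1) - 10) = -2 + ((-1 - 1) - 10) = -2 + (-2 - 10) = -2 - 12 = -14)
Q(Z, x) = Z² + Z*x (Q(Z, x) = Z*Z + Z*x = Z² + Z*x)
Q(8 - 1*11, g) - 1*(-114) = (8 - 1*11)*((8 - 1*11) - 14) - 1*(-114) = (8 - 11)*((8 - 11) - 14) + 114 = -3*(-3 - 14) + 114 = -3*(-17) + 114 = 51 + 114 = 165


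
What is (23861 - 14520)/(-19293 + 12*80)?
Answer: -9341/18333 ≈ -0.50952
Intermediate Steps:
(23861 - 14520)/(-19293 + 12*80) = 9341/(-19293 + 960) = 9341/(-18333) = 9341*(-1/18333) = -9341/18333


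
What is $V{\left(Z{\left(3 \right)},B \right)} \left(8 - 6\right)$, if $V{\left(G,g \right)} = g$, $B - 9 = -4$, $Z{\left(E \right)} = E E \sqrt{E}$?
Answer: $10$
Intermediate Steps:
$Z{\left(E \right)} = E^{\frac{5}{2}}$ ($Z{\left(E \right)} = E^{2} \sqrt{E} = E^{\frac{5}{2}}$)
$B = 5$ ($B = 9 - 4 = 5$)
$V{\left(Z{\left(3 \right)},B \right)} \left(8 - 6\right) = 5 \left(8 - 6\right) = 5 \cdot 2 = 10$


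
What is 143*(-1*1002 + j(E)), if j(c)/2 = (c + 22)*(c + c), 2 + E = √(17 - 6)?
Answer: -159874 + 10296*√11 ≈ -1.2573e+5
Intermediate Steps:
E = -2 + √11 (E = -2 + √(17 - 6) = -2 + √11 ≈ 1.3166)
j(c) = 4*c*(22 + c) (j(c) = 2*((c + 22)*(c + c)) = 2*((22 + c)*(2*c)) = 2*(2*c*(22 + c)) = 4*c*(22 + c))
143*(-1*1002 + j(E)) = 143*(-1*1002 + 4*(-2 + √11)*(22 + (-2 + √11))) = 143*(-1002 + 4*(-2 + √11)*(20 + √11)) = -143286 + 572*(-2 + √11)*(20 + √11)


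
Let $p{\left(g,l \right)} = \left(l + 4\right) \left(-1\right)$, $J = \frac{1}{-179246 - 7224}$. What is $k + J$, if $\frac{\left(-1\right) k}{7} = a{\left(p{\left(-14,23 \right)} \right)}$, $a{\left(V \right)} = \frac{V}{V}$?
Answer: $- \frac{1305291}{186470} \approx -7.0$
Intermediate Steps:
$J = - \frac{1}{186470}$ ($J = \frac{1}{-186470} = - \frac{1}{186470} \approx -5.3628 \cdot 10^{-6}$)
$p{\left(g,l \right)} = -4 - l$ ($p{\left(g,l \right)} = \left(4 + l\right) \left(-1\right) = -4 - l$)
$a{\left(V \right)} = 1$
$k = -7$ ($k = \left(-7\right) 1 = -7$)
$k + J = -7 - \frac{1}{186470} = - \frac{1305291}{186470}$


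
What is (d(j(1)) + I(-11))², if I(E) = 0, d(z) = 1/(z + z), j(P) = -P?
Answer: ¼ ≈ 0.25000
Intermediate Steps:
d(z) = 1/(2*z)
(d(j(1)) + I(-11))² = (1/(2*((-1*1))) + 0)² = ((½)/(-1) + 0)² = ((½)*(-1) + 0)² = (-½ + 0)² = (-½)² = ¼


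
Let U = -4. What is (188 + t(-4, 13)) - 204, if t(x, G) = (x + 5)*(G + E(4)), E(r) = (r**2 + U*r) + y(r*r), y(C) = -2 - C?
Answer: -21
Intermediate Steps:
E(r) = -2 - 4*r (E(r) = (r**2 - 4*r) + (-2 - r*r) = (r**2 - 4*r) + (-2 - r**2) = -2 - 4*r)
t(x, G) = (-18 + G)*(5 + x) (t(x, G) = (x + 5)*(G + (-2 - 4*4)) = (5 + x)*(G + (-2 - 16)) = (5 + x)*(G - 18) = (5 + x)*(-18 + G) = (-18 + G)*(5 + x))
(188 + t(-4, 13)) - 204 = (188 + (-90 - 18*(-4) + 5*13 + 13*(-4))) - 204 = (188 + (-90 + 72 + 65 - 52)) - 204 = (188 - 5) - 204 = 183 - 204 = -21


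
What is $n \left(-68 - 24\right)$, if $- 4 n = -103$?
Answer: $-2369$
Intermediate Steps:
$n = \frac{103}{4}$ ($n = \left(- \frac{1}{4}\right) \left(-103\right) = \frac{103}{4} \approx 25.75$)
$n \left(-68 - 24\right) = \frac{103 \left(-68 - 24\right)}{4} = \frac{103}{4} \left(-92\right) = -2369$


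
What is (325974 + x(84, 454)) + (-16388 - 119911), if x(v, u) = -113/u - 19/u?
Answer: 43056159/227 ≈ 1.8967e+5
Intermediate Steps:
x(v, u) = -132/u
(325974 + x(84, 454)) + (-16388 - 119911) = (325974 - 132/454) + (-16388 - 119911) = (325974 - 132*1/454) - 136299 = (325974 - 66/227) - 136299 = 73996032/227 - 136299 = 43056159/227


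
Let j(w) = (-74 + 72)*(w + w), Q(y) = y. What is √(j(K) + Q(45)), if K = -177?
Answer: √753 ≈ 27.441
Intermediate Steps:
j(w) = -4*w
√(j(K) + Q(45)) = √(-4*(-177) + 45) = √(708 + 45) = √753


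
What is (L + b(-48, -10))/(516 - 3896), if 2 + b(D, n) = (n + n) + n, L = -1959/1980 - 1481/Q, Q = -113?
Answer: 1482889/252080400 ≈ 0.0058826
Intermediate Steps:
L = 903671/74580 (L = -1959/1980 - 1481/(-113) = -1959*1/1980 - 1481*(-1/113) = -653/660 + 1481/113 = 903671/74580 ≈ 12.117)
b(D, n) = -2 + 3*n (b(D, n) = -2 + ((n + n) + n) = -2 + (2*n + n) = -2 + 3*n)
(L + b(-48, -10))/(516 - 3896) = (903671/74580 + (-2 + 3*(-10)))/(516 - 3896) = (903671/74580 + (-2 - 30))/(-3380) = (903671/74580 - 32)*(-1/3380) = -1482889/74580*(-1/3380) = 1482889/252080400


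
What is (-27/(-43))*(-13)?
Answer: -351/43 ≈ -8.1628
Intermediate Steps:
(-27/(-43))*(-13) = -1/43*(-27)*(-13) = (27/43)*(-13) = -351/43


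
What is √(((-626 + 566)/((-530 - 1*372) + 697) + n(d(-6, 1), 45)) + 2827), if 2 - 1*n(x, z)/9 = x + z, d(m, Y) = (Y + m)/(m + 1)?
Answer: √4087003/41 ≈ 49.308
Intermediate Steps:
d(m, Y) = (Y + m)/(1 + m)
n(x, z) = 18 - 9*x - 9*z (n(x, z) = 18 - 9*(x + z) = 18 + (-9*x - 9*z) = 18 - 9*x - 9*z)
√(((-626 + 566)/((-530 - 1*372) + 697) + n(d(-6, 1), 45)) + 2827) = √(((-626 + 566)/((-530 - 1*372) + 697) + (18 - 9*(1 - 6)/(1 - 6) - 9*45)) + 2827) = √((-60/((-530 - 372) + 697) + (18 - 9*(-5)/(-5) - 405)) + 2827) = √((-60/(-902 + 697) + (18 - (-9)*(-5)/5 - 405)) + 2827) = √((-60/(-205) + (18 - 9*1 - 405)) + 2827) = √((-60*(-1/205) + (18 - 9 - 405)) + 2827) = √((12/41 - 396) + 2827) = √(-16224/41 + 2827) = √(99683/41) = √4087003/41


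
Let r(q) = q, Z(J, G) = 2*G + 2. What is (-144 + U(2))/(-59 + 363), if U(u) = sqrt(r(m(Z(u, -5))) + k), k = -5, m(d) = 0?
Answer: -9/19 + I*sqrt(5)/304 ≈ -0.47368 + 0.0073555*I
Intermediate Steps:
Z(J, G) = 2 + 2*G
U(u) = I*sqrt(5) (U(u) = sqrt(0 - 5) = sqrt(-5) = I*sqrt(5))
(-144 + U(2))/(-59 + 363) = (-144 + I*sqrt(5))/(-59 + 363) = (-144 + I*sqrt(5))/304 = (-144 + I*sqrt(5))*(1/304) = -9/19 + I*sqrt(5)/304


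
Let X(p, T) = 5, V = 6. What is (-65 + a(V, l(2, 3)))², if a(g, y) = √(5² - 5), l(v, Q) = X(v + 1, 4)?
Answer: 4245 - 260*√5 ≈ 3663.6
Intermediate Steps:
l(v, Q) = 5
a(g, y) = 2*√5 (a(g, y) = √(25 - 5) = √20 = 2*√5)
(-65 + a(V, l(2, 3)))² = (-65 + 2*√5)²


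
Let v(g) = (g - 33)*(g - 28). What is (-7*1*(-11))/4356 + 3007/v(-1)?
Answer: 598837/195228 ≈ 3.0674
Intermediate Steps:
v(g) = (-33 + g)*(-28 + g)
(-7*1*(-11))/4356 + 3007/v(-1) = (-7*1*(-11))/4356 + 3007/(924 + (-1)² - 61*(-1)) = -7*(-11)*(1/4356) + 3007/(924 + 1 + 61) = 77*(1/4356) + 3007/986 = 7/396 + 3007*(1/986) = 7/396 + 3007/986 = 598837/195228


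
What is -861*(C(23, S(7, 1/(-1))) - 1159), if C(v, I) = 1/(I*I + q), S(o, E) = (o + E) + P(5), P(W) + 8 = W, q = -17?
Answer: 7984053/8 ≈ 9.9801e+5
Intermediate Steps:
P(W) = -8 + W
S(o, E) = -3 + E + o (S(o, E) = (o + E) + (-8 + 5) = (E + o) - 3 = -3 + E + o)
C(v, I) = 1/(-17 + I²) (C(v, I) = 1/(I*I - 17) = 1/(I² - 17) = 1/(-17 + I²))
-861*(C(23, S(7, 1/(-1))) - 1159) = -861*(1/(-17 + (-3 + 1/(-1) + 7)²) - 1159) = -861*(1/(-17 + (-3 + 1*(-1) + 7)²) - 1159) = -861*(1/(-17 + (-3 - 1 + 7)²) - 1159) = -861*(1/(-17 + 3²) - 1159) = -861*(1/(-17 + 9) - 1159) = -861*(1/(-8) - 1159) = -861*(-⅛ - 1159) = -861*(-9273/8) = 7984053/8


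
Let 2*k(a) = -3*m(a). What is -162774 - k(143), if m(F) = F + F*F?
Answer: -131886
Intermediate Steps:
m(F) = F + F²
k(a) = -3*a*(1 + a)/2 (k(a) = (-3*a*(1 + a))/2 = -3*a*(1 + a)/2)
-162774 - k(143) = -162774 - (-3)*143*(1 + 143)/2 = -162774 - (-3)*143*144/2 = -162774 - 1*(-30888) = -162774 + 30888 = -131886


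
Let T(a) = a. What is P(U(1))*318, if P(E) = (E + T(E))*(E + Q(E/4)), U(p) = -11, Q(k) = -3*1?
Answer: 97944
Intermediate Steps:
Q(k) = -3
P(E) = 2*E*(-3 + E) (P(E) = (E + E)*(E - 3) = (2*E)*(-3 + E) = 2*E*(-3 + E))
P(U(1))*318 = (2*(-11)*(-3 - 11))*318 = (2*(-11)*(-14))*318 = 308*318 = 97944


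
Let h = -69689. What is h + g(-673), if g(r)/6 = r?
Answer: -73727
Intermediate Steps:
g(r) = 6*r
h + g(-673) = -69689 + 6*(-673) = -69689 - 4038 = -73727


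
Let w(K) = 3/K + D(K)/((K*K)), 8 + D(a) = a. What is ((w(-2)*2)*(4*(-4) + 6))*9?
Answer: 720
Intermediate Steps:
D(a) = -8 + a
w(K) = 3/K + (-8 + K)/K² (w(K) = 3/K + (-8 + K)/((K*K)) = 3/K + (-8 + K)/(K²) = 3/K + (-8 + K)/K²)
((w(-2)*2)*(4*(-4) + 6))*9 = (((4*(-2 - 2)/(-2)²)*2)*(4*(-4) + 6))*9 = (((4*(¼)*(-4))*2)*(-16 + 6))*9 = (-4*2*(-10))*9 = -8*(-10)*9 = 80*9 = 720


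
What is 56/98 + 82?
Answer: 578/7 ≈ 82.571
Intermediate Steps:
56/98 + 82 = 56*(1/98) + 82 = 4/7 + 82 = 578/7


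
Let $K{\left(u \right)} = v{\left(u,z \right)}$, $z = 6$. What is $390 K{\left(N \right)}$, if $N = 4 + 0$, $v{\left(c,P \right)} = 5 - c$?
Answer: $390$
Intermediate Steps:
$N = 4$
$K{\left(u \right)} = 5 - u$
$390 K{\left(N \right)} = 390 \left(5 - 4\right) = 390 \cdot 1 = 390$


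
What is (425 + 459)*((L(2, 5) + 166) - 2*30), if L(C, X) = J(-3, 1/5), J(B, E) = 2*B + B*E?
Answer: 439348/5 ≈ 87870.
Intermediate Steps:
L(C, X) = -33/5 (L(C, X) = -3*(2 + 1/5) = -3*11/5 = -33/5)
(425 + 459)*((L(2, 5) + 166) - 2*30) = (425 + 459)*((-33/5 + 166) - 2*30) = 884*(797/5 - 60) = 884*(497/5) = 439348/5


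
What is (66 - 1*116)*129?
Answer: -6450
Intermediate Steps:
(66 - 1*116)*129 = (66 - 116)*129 = -50*129 = -6450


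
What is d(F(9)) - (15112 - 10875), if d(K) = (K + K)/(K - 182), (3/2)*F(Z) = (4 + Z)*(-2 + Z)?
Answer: -4238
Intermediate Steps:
F(Z) = 2*(-2 + Z)*(4 + Z)/3 (F(Z) = 2*((4 + Z)*(-2 + Z))/3 = 2*((-2 + Z)*(4 + Z))/3 = 2*(-2 + Z)*(4 + Z)/3)
d(K) = 2*K/(-182 + K) (d(K) = (2*K)/(-182 + K) = 2*K/(-182 + K))
d(F(9)) - (15112 - 10875) = 2*(-16/3 + (⅔)*9² + (4/3)*9)/(-182 + (-16/3 + (⅔)*9² + (4/3)*9)) - (15112 - 10875) = 2*(-16/3 + (⅔)*81 + 12)/(-182 + (-16/3 + (⅔)*81 + 12)) - 1*4237 = 2*(-16/3 + 54 + 12)/(-182 + (-16/3 + 54 + 12)) - 4237 = 2*(182/3)/(-182 + 182/3) - 4237 = 2*(182/3)/(-364/3) - 4237 = 2*(182/3)*(-3/364) - 4237 = -1 - 4237 = -4238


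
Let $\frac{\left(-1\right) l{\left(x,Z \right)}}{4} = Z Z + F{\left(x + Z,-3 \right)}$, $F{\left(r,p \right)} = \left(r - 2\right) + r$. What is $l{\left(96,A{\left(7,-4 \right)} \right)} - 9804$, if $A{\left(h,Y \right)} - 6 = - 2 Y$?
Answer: $-11460$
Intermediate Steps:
$A{\left(h,Y \right)} = 6 - 2 Y$
$F{\left(r,p \right)} = -2 + 2 r$ ($F{\left(r,p \right)} = \left(-2 + r\right) + r = -2 + 2 r$)
$l{\left(x,Z \right)} = 8 - 8 Z - 8 x - 4 Z^{2}$ ($l{\left(x,Z \right)} = - 4 \left(Z Z + \left(-2 + 2 \left(x + Z\right)\right)\right) = - 4 \left(Z^{2} + \left(-2 + 2 \left(Z + x\right)\right)\right) = - 4 \left(Z^{2} - \left(2 - 2 Z - 2 x\right)\right) = - 4 \left(Z^{2} + \left(-2 + 2 Z + 2 x\right)\right) = - 4 \left(-2 + Z^{2} + 2 Z + 2 x\right) = 8 - 8 Z - 8 x - 4 Z^{2}$)
$l{\left(96,A{\left(7,-4 \right)} \right)} - 9804 = \left(8 - 8 \left(6 - -8\right) - 768 - 4 \left(6 - -8\right)^{2}\right) - 9804 = \left(8 - 8 \left(6 + 8\right) - 768 - 4 \left(6 + 8\right)^{2}\right) - 9804 = \left(8 - 112 - 768 - 4 \cdot 14^{2}\right) - 9804 = \left(8 - 112 - 768 - 784\right) - 9804 = -1656 - 9804 = -11460$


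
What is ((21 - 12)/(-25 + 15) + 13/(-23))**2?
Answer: 113569/52900 ≈ 2.1469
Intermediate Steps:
((21 - 12)/(-25 + 15) + 13/(-23))**2 = (9/(-10) + 13*(-1/23))**2 = (9*(-1/10) - 13/23)**2 = (-9/10 - 13/23)**2 = (-337/230)**2 = 113569/52900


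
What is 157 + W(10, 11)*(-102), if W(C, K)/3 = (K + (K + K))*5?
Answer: -50333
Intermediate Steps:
W(C, K) = 45*K (W(C, K) = 3*((K + (K + K))*5) = 3*((K + 2*K)*5) = 3*((3*K)*5) = 3*(15*K) = 45*K)
157 + W(10, 11)*(-102) = 157 + (45*11)*(-102) = 157 + 495*(-102) = 157 - 50490 = -50333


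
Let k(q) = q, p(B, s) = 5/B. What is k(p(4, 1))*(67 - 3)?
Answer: 80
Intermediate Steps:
k(p(4, 1))*(67 - 3) = (5/4)*(67 - 3) = (5*(1/4))*64 = (5/4)*64 = 80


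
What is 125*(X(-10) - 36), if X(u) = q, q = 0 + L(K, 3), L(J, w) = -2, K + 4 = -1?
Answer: -4750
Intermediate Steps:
K = -5 (K = -4 - 1 = -5)
q = -2 (q = 0 - 2 = -2)
X(u) = -2
125*(X(-10) - 36) = 125*(-2 - 36) = 125*(-38) = -4750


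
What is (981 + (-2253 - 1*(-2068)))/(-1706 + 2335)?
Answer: 796/629 ≈ 1.2655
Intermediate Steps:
(981 + (-2253 - 1*(-2068)))/(-1706 + 2335) = (981 + (-2253 + 2068))/629 = (981 - 185)*(1/629) = 796*(1/629) = 796/629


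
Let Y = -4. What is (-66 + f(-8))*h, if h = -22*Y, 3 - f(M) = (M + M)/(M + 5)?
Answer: -18040/3 ≈ -6013.3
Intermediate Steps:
f(M) = 3 - 2*M/(5 + M) (f(M) = 3 - (M + M)/(M + 5) = 3 - 2*M/(5 + M))
h = 88 (h = -22*(-4) = 88)
(-66 + f(-8))*h = (-66 + (15 - 8)/(5 - 8))*88 = (-66 + 7/(-3))*88 = (-66 - ⅓*7)*88 = (-66 - 7/3)*88 = -205/3*88 = -18040/3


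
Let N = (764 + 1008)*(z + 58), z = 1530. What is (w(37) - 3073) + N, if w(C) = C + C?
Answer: 2810937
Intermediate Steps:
N = 2813936 (N = (764 + 1008)*(1530 + 58) = 1772*1588 = 2813936)
w(C) = 2*C
(w(37) - 3073) + N = (2*37 - 3073) + 2813936 = (74 - 3073) + 2813936 = -2999 + 2813936 = 2810937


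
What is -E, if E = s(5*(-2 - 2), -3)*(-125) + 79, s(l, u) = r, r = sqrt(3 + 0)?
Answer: -79 + 125*sqrt(3) ≈ 137.51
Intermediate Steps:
r = sqrt(3) ≈ 1.7320
s(l, u) = sqrt(3)
E = 79 - 125*sqrt(3) (E = sqrt(3)*(-125) + 79 = -125*sqrt(3) + 79 = 79 - 125*sqrt(3) ≈ -137.51)
-E = -(79 - 125*sqrt(3)) = -79 + 125*sqrt(3)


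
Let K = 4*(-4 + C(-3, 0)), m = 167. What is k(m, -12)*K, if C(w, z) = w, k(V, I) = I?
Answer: 336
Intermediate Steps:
K = -28 (K = 4*(-4 - 3) = 4*(-7) = -28)
k(m, -12)*K = -12*(-28) = 336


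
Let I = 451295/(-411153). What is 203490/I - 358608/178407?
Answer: -995111798194210/5367612471 ≈ -1.8539e+5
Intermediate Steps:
I = -451295/411153 (I = 451295*(-1/411153) = -451295/411153 ≈ -1.0976)
203490/I - 358608/178407 = 203490/(-451295/411153) - 358608/178407 = 203490*(-411153/451295) - 358608*1/178407 = -16733104794/90259 - 119536/59469 = -995111798194210/5367612471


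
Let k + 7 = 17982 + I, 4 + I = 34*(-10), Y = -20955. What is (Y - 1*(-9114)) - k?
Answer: -29472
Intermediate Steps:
I = -344 (I = -4 + 34*(-10) = -4 - 340 = -344)
k = 17631 (k = -7 + (17982 - 344) = -7 + 17638 = 17631)
(Y - 1*(-9114)) - k = (-20955 - 1*(-9114)) - 1*17631 = (-20955 + 9114) - 17631 = -11841 - 17631 = -29472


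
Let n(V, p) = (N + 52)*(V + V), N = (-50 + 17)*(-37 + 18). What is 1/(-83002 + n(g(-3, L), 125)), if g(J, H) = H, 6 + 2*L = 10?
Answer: -1/80286 ≈ -1.2455e-5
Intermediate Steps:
L = 2 (L = -3 + (½)*10 = -3 + 5 = 2)
N = 627 (N = -33*(-19) = 627)
n(V, p) = 1358*V (n(V, p) = (627 + 52)*(V + V) = 679*(2*V) = 1358*V)
1/(-83002 + n(g(-3, L), 125)) = 1/(-83002 + 1358*2) = 1/(-83002 + 2716) = 1/(-80286) = -1/80286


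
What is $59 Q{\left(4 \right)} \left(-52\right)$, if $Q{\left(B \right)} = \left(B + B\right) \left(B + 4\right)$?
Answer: $-196352$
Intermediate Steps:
$Q{\left(B \right)} = 2 B \left(4 + B\right)$
$59 Q{\left(4 \right)} \left(-52\right) = 59 \cdot 2 \cdot 4 \left(4 + 4\right) \left(-52\right) = 59 \cdot 2 \cdot 4 \cdot 8 \left(-52\right) = 59 \cdot 64 \left(-52\right) = 3776 \left(-52\right) = -196352$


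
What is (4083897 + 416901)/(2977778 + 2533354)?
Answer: 750133/918522 ≈ 0.81667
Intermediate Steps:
(4083897 + 416901)/(2977778 + 2533354) = 4500798/5511132 = 4500798*(1/5511132) = 750133/918522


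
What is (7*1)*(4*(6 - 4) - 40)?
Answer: -224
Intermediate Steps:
(7*1)*(4*(6 - 4) - 40) = 7*(4*2 - 40) = 7*(8 - 40) = 7*(-32) = -224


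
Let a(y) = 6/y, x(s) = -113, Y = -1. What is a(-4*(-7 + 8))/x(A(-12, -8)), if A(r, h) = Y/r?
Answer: 3/226 ≈ 0.013274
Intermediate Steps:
A(r, h) = -1/r
a(-4*(-7 + 8))/x(A(-12, -8)) = (6/((-4*(-7 + 8))))/(-113) = (6/((-4*1)))*(-1/113) = (6/(-4))*(-1/113) = (6*(-1/4))*(-1/113) = -3/2*(-1/113) = 3/226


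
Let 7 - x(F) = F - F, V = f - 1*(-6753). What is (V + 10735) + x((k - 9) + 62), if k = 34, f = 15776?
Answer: 33271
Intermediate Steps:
V = 22529 (V = 15776 - 1*(-6753) = 15776 + 6753 = 22529)
x(F) = 7 (x(F) = 7 - (F - F) = 7 - 1*0 = 7 + 0 = 7)
(V + 10735) + x((k - 9) + 62) = (22529 + 10735) + 7 = 33264 + 7 = 33271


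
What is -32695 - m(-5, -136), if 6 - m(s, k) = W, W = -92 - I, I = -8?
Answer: -32785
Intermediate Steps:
W = -84 (W = -92 - 1*(-8) = -92 + 8 = -84)
m(s, k) = 90 (m(s, k) = 6 - 1*(-84) = 6 + 84 = 90)
-32695 - m(-5, -136) = -32695 - 1*90 = -32695 - 90 = -32785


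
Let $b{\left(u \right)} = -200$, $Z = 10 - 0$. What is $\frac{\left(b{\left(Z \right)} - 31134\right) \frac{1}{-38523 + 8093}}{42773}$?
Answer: $\frac{15667}{650791195} \approx 2.4074 \cdot 10^{-5}$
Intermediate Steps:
$Z = 10$ ($Z = 10 + 0 = 10$)
$\frac{\left(b{\left(Z \right)} - 31134\right) \frac{1}{-38523 + 8093}}{42773} = \frac{\left(-200 - 31134\right) \frac{1}{-38523 + 8093}}{42773} = - \frac{31334}{-30430} \cdot \frac{1}{42773} = \left(-31334\right) \left(- \frac{1}{30430}\right) \frac{1}{42773} = \frac{15667}{15215} \cdot \frac{1}{42773} = \frac{15667}{650791195}$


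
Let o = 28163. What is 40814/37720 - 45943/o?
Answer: -291762639/531154180 ≈ -0.54930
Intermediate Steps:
40814/37720 - 45943/o = 40814/37720 - 45943/28163 = 40814*(1/37720) - 45943*1/28163 = 20407/18860 - 45943/28163 = -291762639/531154180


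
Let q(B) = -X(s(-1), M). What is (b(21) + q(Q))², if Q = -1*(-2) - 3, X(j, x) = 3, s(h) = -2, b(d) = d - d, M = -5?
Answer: 9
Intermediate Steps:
b(d) = 0
Q = -1 (Q = 2 - 3 = -1)
q(B) = -3 (q(B) = -1*3 = -3)
(b(21) + q(Q))² = (0 - 3)² = (-3)² = 9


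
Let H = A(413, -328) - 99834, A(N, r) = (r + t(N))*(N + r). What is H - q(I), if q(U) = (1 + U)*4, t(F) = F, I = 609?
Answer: -95049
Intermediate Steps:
A(N, r) = (N + r)² (A(N, r) = (r + N)*(N + r) = (N + r)*(N + r) = (N + r)²)
q(U) = 4 + 4*U
H = -92609 (H = (413² + (-328)² + 2*413*(-328)) - 99834 = (170569 + 107584 - 270928) - 99834 = 7225 - 99834 = -92609)
H - q(I) = -92609 - (4 + 4*609) = -92609 - (4 + 2436) = -92609 - 1*2440 = -92609 - 2440 = -95049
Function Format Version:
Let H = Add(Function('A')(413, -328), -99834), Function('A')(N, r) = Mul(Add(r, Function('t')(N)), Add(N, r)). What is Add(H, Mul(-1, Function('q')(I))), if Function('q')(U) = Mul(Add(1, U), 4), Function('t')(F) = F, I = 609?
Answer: -95049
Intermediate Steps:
Function('A')(N, r) = Pow(Add(N, r), 2) (Function('A')(N, r) = Mul(Add(r, N), Add(N, r)) = Mul(Add(N, r), Add(N, r)) = Pow(Add(N, r), 2))
Function('q')(U) = Add(4, Mul(4, U))
H = -92609 (H = Add(Add(Pow(413, 2), Pow(-328, 2), Mul(2, 413, -328)), -99834) = Add(Add(170569, 107584, -270928), -99834) = Add(7225, -99834) = -92609)
Add(H, Mul(-1, Function('q')(I))) = Add(-92609, Mul(-1, Add(4, Mul(4, 609)))) = Add(-92609, Mul(-1, Add(4, 2436))) = Add(-92609, Mul(-1, 2440)) = Add(-92609, -2440) = -95049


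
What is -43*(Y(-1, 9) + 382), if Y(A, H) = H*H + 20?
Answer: -20769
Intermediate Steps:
Y(A, H) = 20 + H² (Y(A, H) = H² + 20 = 20 + H²)
-43*(Y(-1, 9) + 382) = -43*((20 + 9²) + 382) = -43*((20 + 81) + 382) = -43*(101 + 382) = -43*483 = -20769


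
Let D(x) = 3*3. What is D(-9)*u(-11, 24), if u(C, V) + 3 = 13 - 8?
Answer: 18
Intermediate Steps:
D(x) = 9
u(C, V) = 2 (u(C, V) = -3 + (13 - 8) = -3 + 5 = 2)
D(-9)*u(-11, 24) = 9*2 = 18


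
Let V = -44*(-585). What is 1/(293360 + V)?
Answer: 1/319100 ≈ 3.1338e-6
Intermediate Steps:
V = 25740
1/(293360 + V) = 1/(293360 + 25740) = 1/319100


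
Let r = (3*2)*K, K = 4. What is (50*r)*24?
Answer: 28800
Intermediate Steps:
r = 24 (r = (3*2)*4 = 6*4 = 24)
(50*r)*24 = (50*24)*24 = 1200*24 = 28800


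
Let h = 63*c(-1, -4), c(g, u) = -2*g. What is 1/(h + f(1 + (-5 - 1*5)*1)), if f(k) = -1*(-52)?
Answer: 1/178 ≈ 0.0056180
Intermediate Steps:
h = 126 (h = 63*(-2*(-1)) = 63*2 = 126)
f(k) = 52
1/(h + f(1 + (-5 - 1*5)*1)) = 1/(126 + 52) = 1/178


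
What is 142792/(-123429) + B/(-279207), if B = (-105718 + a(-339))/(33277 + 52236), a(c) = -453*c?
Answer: -1136427721667831/982323199262313 ≈ -1.1569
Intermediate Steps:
B = 47849/85513 (B = (-105718 - 453*(-339))/(33277 + 52236) = (-105718 + 153567)/85513 = 47849*(1/85513) = 47849/85513 ≈ 0.55955)
142792/(-123429) + B/(-279207) = 142792/(-123429) + (47849/85513)/(-279207) = 142792*(-1/123429) + (47849/85513)*(-1/279207) = -142792/123429 - 47849/23875828191 = -1136427721667831/982323199262313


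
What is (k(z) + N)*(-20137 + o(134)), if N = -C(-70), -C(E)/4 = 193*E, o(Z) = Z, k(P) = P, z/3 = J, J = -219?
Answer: 1094104091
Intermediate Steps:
z = -657 (z = 3*(-219) = -657)
C(E) = -772*E
N = -54040 (N = -(-772)*(-70) = -1*54040 = -54040)
(k(z) + N)*(-20137 + o(134)) = (-657 - 54040)*(-20137 + 134) = -54697*(-20003) = 1094104091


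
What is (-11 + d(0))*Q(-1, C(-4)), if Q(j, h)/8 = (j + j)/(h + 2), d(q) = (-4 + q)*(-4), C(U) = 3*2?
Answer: -10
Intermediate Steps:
C(U) = 6
d(q) = 16 - 4*q
Q(j, h) = 16*j/(2 + h) (Q(j, h) = 8*((j + j)/(h + 2)) = 8*((2*j)/(2 + h)) = 8*(2*j/(2 + h)) = 16*j/(2 + h))
(-11 + d(0))*Q(-1, C(-4)) = (-11 + (16 - 4*0))*(16*(-1)/(2 + 6)) = (-11 + (16 + 0))*(16*(-1)/8) = (-11 + 16)*(16*(-1)*(1/8)) = 5*(-2) = -10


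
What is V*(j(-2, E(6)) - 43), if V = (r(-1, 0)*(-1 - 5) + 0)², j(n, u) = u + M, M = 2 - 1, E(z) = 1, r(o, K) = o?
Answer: -1476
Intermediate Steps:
M = 1
j(n, u) = 1 + u (j(n, u) = u + 1 = 1 + u)
V = 36 (V = (-(-1 - 5) + 0)² = (-1*(-6) + 0)² = (6 + 0)² = 6² = 36)
V*(j(-2, E(6)) - 43) = 36*((1 + 1) - 43) = 36*(2 - 43) = 36*(-41) = -1476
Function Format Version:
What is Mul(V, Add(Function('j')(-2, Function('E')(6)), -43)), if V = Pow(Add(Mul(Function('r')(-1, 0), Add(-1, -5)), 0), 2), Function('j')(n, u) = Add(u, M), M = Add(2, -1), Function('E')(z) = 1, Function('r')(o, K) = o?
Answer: -1476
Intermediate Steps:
M = 1
Function('j')(n, u) = Add(1, u) (Function('j')(n, u) = Add(u, 1) = Add(1, u))
V = 36 (V = Pow(Add(Mul(-1, Add(-1, -5)), 0), 2) = Pow(Add(Mul(-1, -6), 0), 2) = Pow(Add(6, 0), 2) = Pow(6, 2) = 36)
Mul(V, Add(Function('j')(-2, Function('E')(6)), -43)) = Mul(36, Add(Add(1, 1), -43)) = Mul(36, Add(2, -43)) = Mul(36, -41) = -1476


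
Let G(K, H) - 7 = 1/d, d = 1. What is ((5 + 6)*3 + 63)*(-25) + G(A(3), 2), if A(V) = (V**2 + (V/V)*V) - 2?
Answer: -2392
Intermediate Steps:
A(V) = -2 + V + V**2 (A(V) = (V**2 + 1*V) - 2 = (V**2 + V) - 2 = (V + V**2) - 2 = -2 + V + V**2)
G(K, H) = 8 (G(K, H) = 7 + 1/1 = 7 + 1 = 8)
((5 + 6)*3 + 63)*(-25) + G(A(3), 2) = ((5 + 6)*3 + 63)*(-25) + 8 = (11*3 + 63)*(-25) + 8 = (33 + 63)*(-25) + 8 = 96*(-25) + 8 = -2400 + 8 = -2392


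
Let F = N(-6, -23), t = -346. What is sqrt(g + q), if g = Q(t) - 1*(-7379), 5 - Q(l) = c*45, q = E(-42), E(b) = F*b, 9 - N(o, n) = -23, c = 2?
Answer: 5*sqrt(238) ≈ 77.136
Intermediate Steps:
N(o, n) = 32 (N(o, n) = 9 - 1*(-23) = 9 + 23 = 32)
F = 32
E(b) = 32*b
q = -1344 (q = 32*(-42) = -1344)
Q(l) = -85 (Q(l) = 5 - 2*45 = 5 - 1*90 = 5 - 90 = -85)
g = 7294 (g = -85 - 1*(-7379) = -85 + 7379 = 7294)
sqrt(g + q) = sqrt(7294 - 1344) = sqrt(5950) = 5*sqrt(238)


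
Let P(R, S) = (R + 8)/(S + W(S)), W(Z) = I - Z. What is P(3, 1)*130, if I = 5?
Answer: 286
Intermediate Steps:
W(Z) = 5 - Z
P(R, S) = 8/5 + R/5 (P(R, S) = (R + 8)/(S + (5 - S)) = (8 + R)/5 = (8 + R)*(⅕) = 8/5 + R/5)
P(3, 1)*130 = (8/5 + (⅕)*3)*130 = (8/5 + ⅗)*130 = (11/5)*130 = 286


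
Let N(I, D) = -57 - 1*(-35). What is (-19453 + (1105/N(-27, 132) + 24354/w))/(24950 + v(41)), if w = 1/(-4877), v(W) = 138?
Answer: -2613467147/551936 ≈ -4735.1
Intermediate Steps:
N(I, D) = -22 (N(I, D) = -57 + 35 = -22)
w = -1/4877 ≈ -0.00020504
(-19453 + (1105/N(-27, 132) + 24354/w))/(24950 + v(41)) = (-19453 + (1105/(-22) + 24354/(-1/4877)))/(24950 + 138) = (-19453 + (1105*(-1/22) + 24354*(-4877)))/25088 = (-19453 + (-1105/22 - 118774458))*(1/25088) = (-19453 - 2613039181/22)*(1/25088) = -2613467147/22*1/25088 = -2613467147/551936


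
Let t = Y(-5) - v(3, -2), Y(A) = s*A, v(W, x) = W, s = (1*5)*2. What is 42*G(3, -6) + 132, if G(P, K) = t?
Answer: -2094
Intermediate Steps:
s = 10 (s = 5*2 = 10)
Y(A) = 10*A
t = -53 (t = 10*(-5) - 1*3 = -50 - 3 = -53)
G(P, K) = -53
42*G(3, -6) + 132 = 42*(-53) + 132 = -2226 + 132 = -2094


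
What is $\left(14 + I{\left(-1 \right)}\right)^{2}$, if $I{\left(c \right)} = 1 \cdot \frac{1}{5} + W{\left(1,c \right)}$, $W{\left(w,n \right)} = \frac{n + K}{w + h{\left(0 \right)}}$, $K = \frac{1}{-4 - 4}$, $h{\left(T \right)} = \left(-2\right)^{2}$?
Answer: $\frac{312481}{1600} \approx 195.3$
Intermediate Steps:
$h{\left(T \right)} = 4$
$K = - \frac{1}{8}$ ($K = \frac{1}{-8} = - \frac{1}{8} \approx -0.125$)
$W{\left(w,n \right)} = \frac{- \frac{1}{8} + n}{4 + w}$ ($W{\left(w,n \right)} = \frac{n - \frac{1}{8}}{w + 4} = \frac{- \frac{1}{8} + n}{4 + w}$)
$I{\left(c \right)} = \frac{7}{40} + \frac{c}{5}$ ($I{\left(c \right)} = 1 \cdot \frac{1}{5} + \frac{- \frac{1}{8} + c}{4 + 1} = 1 \cdot \frac{1}{5} + \frac{- \frac{1}{8} + c}{5} = \frac{1}{5} + \frac{- \frac{1}{8} + c}{5} = \frac{1}{5} + \left(- \frac{1}{40} + \frac{c}{5}\right) = \frac{7}{40} + \frac{c}{5}$)
$\left(14 + I{\left(-1 \right)}\right)^{2} = \left(14 + \left(\frac{7}{40} + \frac{1}{5} \left(-1\right)\right)\right)^{2} = \left(14 + \left(\frac{7}{40} - \frac{1}{5}\right)\right)^{2} = \left(14 - \frac{1}{40}\right)^{2} = \left(\frac{559}{40}\right)^{2} = \frac{312481}{1600}$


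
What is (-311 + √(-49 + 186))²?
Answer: (311 - √137)² ≈ 89578.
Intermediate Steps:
(-311 + √(-49 + 186))² = (-311 + √137)²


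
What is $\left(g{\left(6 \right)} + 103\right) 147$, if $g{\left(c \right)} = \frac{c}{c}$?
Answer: $15288$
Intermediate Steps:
$g{\left(c \right)} = 1$
$\left(g{\left(6 \right)} + 103\right) 147 = \left(1 + 103\right) 147 = 104 \cdot 147 = 15288$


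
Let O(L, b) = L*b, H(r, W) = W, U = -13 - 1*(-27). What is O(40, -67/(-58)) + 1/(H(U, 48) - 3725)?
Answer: 4927151/106633 ≈ 46.207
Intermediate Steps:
U = 14 (U = -13 + 27 = 14)
O(40, -67/(-58)) + 1/(H(U, 48) - 3725) = 40*(-67/(-58)) + 1/(48 - 3725) = 40*(-67*(-1/58)) + 1/(-3677) = 40*(67/58) - 1/3677 = 1340/29 - 1/3677 = 4927151/106633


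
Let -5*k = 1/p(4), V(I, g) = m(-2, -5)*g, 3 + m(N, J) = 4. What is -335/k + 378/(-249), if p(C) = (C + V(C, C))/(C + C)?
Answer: 138899/83 ≈ 1673.5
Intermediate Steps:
m(N, J) = 1 (m(N, J) = -3 + 4 = 1)
V(I, g) = g (V(I, g) = 1*g = g)
p(C) = 1 (p(C) = (C + C)/(C + C) = (2*C)/((2*C)) = (2*C)*(1/(2*C)) = 1)
k = -⅕ (k = -⅕/1 = -⅕*1 = -⅕ ≈ -0.20000)
-335/k + 378/(-249) = -335/(-⅕) + 378/(-249) = -335*(-5) + 378*(-1/249) = 1675 - 126/83 = 138899/83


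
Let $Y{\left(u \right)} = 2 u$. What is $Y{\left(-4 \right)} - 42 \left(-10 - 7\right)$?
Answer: $706$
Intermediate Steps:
$Y{\left(-4 \right)} - 42 \left(-10 - 7\right) = 2 \left(-4\right) - 42 \left(-10 - 7\right) = -8 - -714 = -8 + 714 = 706$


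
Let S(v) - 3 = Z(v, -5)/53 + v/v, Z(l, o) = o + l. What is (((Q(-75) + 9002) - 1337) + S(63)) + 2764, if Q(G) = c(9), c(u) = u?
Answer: 553484/53 ≈ 10443.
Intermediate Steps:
Z(l, o) = l + o
Q(G) = 9
S(v) = 207/53 + v/53 (S(v) = 3 + ((v - 5)/53 + v/v) = 3 + ((-5 + v)*(1/53) + 1) = 3 + ((-5/53 + v/53) + 1) = 3 + (48/53 + v/53) = 207/53 + v/53)
(((Q(-75) + 9002) - 1337) + S(63)) + 2764 = (((9 + 9002) - 1337) + (207/53 + (1/53)*63)) + 2764 = ((9011 - 1337) + (207/53 + 63/53)) + 2764 = (7674 + 270/53) + 2764 = 406992/53 + 2764 = 553484/53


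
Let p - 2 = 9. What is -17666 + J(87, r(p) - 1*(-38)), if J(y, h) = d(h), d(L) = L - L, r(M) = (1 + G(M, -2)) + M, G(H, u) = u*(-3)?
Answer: -17666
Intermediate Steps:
G(H, u) = -3*u
p = 11 (p = 2 + 9 = 11)
r(M) = 7 + M (r(M) = (1 - 3*(-2)) + M = (1 + 6) + M = 7 + M)
d(L) = 0
J(y, h) = 0
-17666 + J(87, r(p) - 1*(-38)) = -17666 + 0 = -17666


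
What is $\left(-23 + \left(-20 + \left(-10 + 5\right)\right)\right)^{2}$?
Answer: $2304$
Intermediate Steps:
$\left(-23 + \left(-20 + \left(-10 + 5\right)\right)\right)^{2} = \left(-23 - 25\right)^{2} = \left(-48\right)^{2} = 2304$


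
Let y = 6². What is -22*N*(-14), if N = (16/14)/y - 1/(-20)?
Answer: 1133/45 ≈ 25.178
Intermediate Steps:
y = 36
N = 103/1260 (N = (16/14)/36 - 1/(-20) = (16*(1/14))*(1/36) - 1*(-1/20) = (8/7)*(1/36) + 1/20 = 2/63 + 1/20 = 103/1260 ≈ 0.081746)
-22*N*(-14) = -22*103/1260*(-14) = -1133/630*(-14) = 1133/45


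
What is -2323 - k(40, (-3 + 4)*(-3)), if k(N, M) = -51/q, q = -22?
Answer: -51157/22 ≈ -2325.3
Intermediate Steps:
k(N, M) = 51/22 (k(N, M) = -51/(-22) = -51*(-1/22) = 51/22)
-2323 - k(40, (-3 + 4)*(-3)) = -2323 - 1*51/22 = -2323 - 51/22 = -51157/22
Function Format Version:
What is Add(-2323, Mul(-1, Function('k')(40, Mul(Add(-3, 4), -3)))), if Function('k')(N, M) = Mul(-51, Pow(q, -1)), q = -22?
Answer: Rational(-51157, 22) ≈ -2325.3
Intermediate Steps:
Function('k')(N, M) = Rational(51, 22) (Function('k')(N, M) = Mul(-51, Pow(-22, -1)) = Mul(-51, Rational(-1, 22)) = Rational(51, 22))
Add(-2323, Mul(-1, Function('k')(40, Mul(Add(-3, 4), -3)))) = Add(-2323, Mul(-1, Rational(51, 22))) = Add(-2323, Rational(-51, 22)) = Rational(-51157, 22)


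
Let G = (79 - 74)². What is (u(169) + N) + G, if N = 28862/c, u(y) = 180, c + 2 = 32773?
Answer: 6746917/32771 ≈ 205.88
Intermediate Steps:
c = 32771 (c = -2 + 32773 = 32771)
N = 28862/32771 ≈ 0.88072
G = 25 (G = 5² = 25)
(u(169) + N) + G = (180 + 28862/32771) + 25 = 5927642/32771 + 25 = 6746917/32771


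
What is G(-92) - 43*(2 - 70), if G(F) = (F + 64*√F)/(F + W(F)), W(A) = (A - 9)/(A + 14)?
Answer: 20694476/7075 - 9984*I*√23/7075 ≈ 2925.0 - 6.7677*I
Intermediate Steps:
W(A) = (-9 + A)/(14 + A)
G(F) = (F + 64*√F)/(F + (-9 + F)/(14 + F))
G(-92) - 43*(2 - 70) = (14 - 92)*(-92 + 64*√(-92))/(-9 - 92 - 92*(14 - 92)) - 43*(2 - 70) = -78*(-92 + 64*(2*I*√23))/(-9 - 92 - 92*(-78)) - 43*(-68) = -78*(-92 + 128*I*√23)/(-9 - 92 + 7176) - 1*(-2924) = -78*(-92 + 128*I*√23)/7075 + 2924 = (1/7075)*(-78)*(-92 + 128*I*√23) + 2924 = (7176/7075 - 9984*I*√23/7075) + 2924 = 20694476/7075 - 9984*I*√23/7075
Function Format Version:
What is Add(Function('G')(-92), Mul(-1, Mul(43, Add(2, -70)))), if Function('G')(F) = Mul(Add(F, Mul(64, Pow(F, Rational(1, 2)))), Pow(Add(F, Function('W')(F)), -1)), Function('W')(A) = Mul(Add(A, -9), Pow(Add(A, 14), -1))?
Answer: Add(Rational(20694476, 7075), Mul(Rational(-9984, 7075), I, Pow(23, Rational(1, 2)))) ≈ Add(2925.0, Mul(-6.7677, I))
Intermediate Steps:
Function('W')(A) = Mul(Pow(Add(14, A), -1), Add(-9, A)) (Function('W')(A) = Mul(Add(-9, A), Pow(Add(14, A), -1)) = Mul(Pow(Add(14, A), -1), Add(-9, A)))
Function('G')(F) = Mul(Pow(Add(F, Mul(Pow(Add(14, F), -1), Add(-9, F))), -1), Add(F, Mul(64, Pow(F, Rational(1, 2))))) (Function('G')(F) = Mul(Add(F, Mul(64, Pow(F, Rational(1, 2)))), Pow(Add(F, Mul(Pow(Add(14, F), -1), Add(-9, F))), -1)) = Mul(Pow(Add(F, Mul(Pow(Add(14, F), -1), Add(-9, F))), -1), Add(F, Mul(64, Pow(F, Rational(1, 2))))))
Add(Function('G')(-92), Mul(-1, Mul(43, Add(2, -70)))) = Add(Mul(Pow(Add(-9, -92, Mul(-92, Add(14, -92))), -1), Add(14, -92), Add(-92, Mul(64, Pow(-92, Rational(1, 2))))), Mul(-1, Mul(43, Add(2, -70)))) = Add(Mul(Pow(Add(-9, -92, Mul(-92, -78)), -1), -78, Add(-92, Mul(64, Mul(2, I, Pow(23, Rational(1, 2)))))), Mul(-1, Mul(43, -68))) = Add(Mul(Pow(Add(-9, -92, 7176), -1), -78, Add(-92, Mul(128, I, Pow(23, Rational(1, 2))))), Mul(-1, -2924)) = Add(Mul(Pow(7075, -1), -78, Add(-92, Mul(128, I, Pow(23, Rational(1, 2))))), 2924) = Add(Mul(Rational(1, 7075), -78, Add(-92, Mul(128, I, Pow(23, Rational(1, 2))))), 2924) = Add(Add(Rational(7176, 7075), Mul(Rational(-9984, 7075), I, Pow(23, Rational(1, 2)))), 2924) = Add(Rational(20694476, 7075), Mul(Rational(-9984, 7075), I, Pow(23, Rational(1, 2))))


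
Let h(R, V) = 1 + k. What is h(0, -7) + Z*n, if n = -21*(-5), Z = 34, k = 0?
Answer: 3571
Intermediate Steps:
h(R, V) = 1 (h(R, V) = 1 + 0 = 1)
n = 105
h(0, -7) + Z*n = 1 + 34*105 = 1 + 3570 = 3571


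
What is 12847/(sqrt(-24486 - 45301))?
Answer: -12847*I*sqrt(69787)/69787 ≈ -48.631*I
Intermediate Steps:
12847/(sqrt(-24486 - 45301)) = 12847/(sqrt(-69787)) = 12847/((I*sqrt(69787))) = 12847*(-I*sqrt(69787)/69787) = -12847*I*sqrt(69787)/69787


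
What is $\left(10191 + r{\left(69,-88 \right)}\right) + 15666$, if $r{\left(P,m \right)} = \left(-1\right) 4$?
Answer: $25853$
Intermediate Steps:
$r{\left(P,m \right)} = -4$
$\left(10191 + r{\left(69,-88 \right)}\right) + 15666 = \left(10191 - 4\right) + 15666 = 10187 + 15666 = 25853$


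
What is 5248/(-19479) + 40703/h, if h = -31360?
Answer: -957431017/610861440 ≈ -1.5673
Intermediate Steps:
5248/(-19479) + 40703/h = 5248/(-19479) + 40703/(-31360) = 5248*(-1/19479) + 40703*(-1/31360) = -5248/19479 - 40703/31360 = -957431017/610861440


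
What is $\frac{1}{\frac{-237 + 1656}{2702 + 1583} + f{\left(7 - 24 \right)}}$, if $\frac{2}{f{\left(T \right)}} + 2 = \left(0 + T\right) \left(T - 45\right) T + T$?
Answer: $\frac{76860045}{25444033} \approx 3.0207$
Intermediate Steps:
$f{\left(T \right)} = \frac{2}{-2 + T + T^{2} \left(-45 + T\right)}$ ($f{\left(T \right)} = \frac{2}{-2 + \left(\left(0 + T\right) \left(T - 45\right) T + T\right)} = \frac{2}{-2 + \left(T \left(-45 + T\right) T + T\right)} = \frac{2}{-2 + \left(T^{2} \left(-45 + T\right) + T\right)} = \frac{2}{-2 + \left(T + T^{2} \left(-45 + T\right)\right)} = \frac{2}{-2 + T + T^{2} \left(-45 + T\right)}$)
$\frac{1}{\frac{-237 + 1656}{2702 + 1583} + f{\left(7 - 24 \right)}} = \frac{1}{\frac{-237 + 1656}{2702 + 1583} + \frac{2}{-2 + \left(7 - 24\right) + \left(7 - 24\right)^{3} - 45 \left(7 - 24\right)^{2}}} = \frac{1}{\frac{1419}{4285} + \frac{2}{-2 - 17 + \left(-17\right)^{3} - 45 \left(-17\right)^{2}}} = \frac{1}{1419 \cdot \frac{1}{4285} + \frac{2}{-2 - 17 - 4913 - 13005}} = \frac{1}{\frac{1419}{4285} + \frac{2}{-2 - 17 - 4913 - 13005}} = \frac{1}{\frac{1419}{4285} + \frac{2}{-17937}} = \frac{1}{\frac{1419}{4285} + 2 \left(- \frac{1}{17937}\right)} = \frac{1}{\frac{1419}{4285} - \frac{2}{17937}} = \frac{1}{\frac{25444033}{76860045}} = \frac{76860045}{25444033}$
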